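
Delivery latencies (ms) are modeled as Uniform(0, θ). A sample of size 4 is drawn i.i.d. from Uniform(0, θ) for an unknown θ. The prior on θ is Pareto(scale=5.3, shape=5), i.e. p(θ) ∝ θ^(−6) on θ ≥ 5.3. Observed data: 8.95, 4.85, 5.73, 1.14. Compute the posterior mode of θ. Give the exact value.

The Uniform(0, θ) likelihood is θ^(−n) for θ ≥ max(xᵢ), zero otherwise. Here max(xᵢ) = 8.95.
Posterior ∝ θ^(−6) · θ^(−4) = θ^(−10) on θ ≥ max(5.3, 8.95) = 8.95.
This density is strictly decreasing in θ, so the posterior mode lies at the lower boundary of the support.

θ̂_MAP = 8.95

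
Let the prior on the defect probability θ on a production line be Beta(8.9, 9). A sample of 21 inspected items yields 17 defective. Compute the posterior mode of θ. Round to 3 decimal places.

θ̂_MAP = 0.675

Prior: Beta(8.9, 9).
Data: 17 successes in 21 trials. The binomial likelihood contributes θ^17(1−θ)^4, so the posterior is Beta(8.9+17, 9+4) = Beta(25.9, 13).
For Beta(a, b) with a, b > 1 the mode is (a−1)/(a+b−2) = 24.9/36.9 ≈ 0.675.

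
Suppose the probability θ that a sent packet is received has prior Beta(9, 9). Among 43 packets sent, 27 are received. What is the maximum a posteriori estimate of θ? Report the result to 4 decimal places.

Prior: Beta(9, 9).
Data: 27 successes in 43 trials. The binomial likelihood contributes θ^27(1−θ)^16, so the posterior is Beta(9+27, 9+16) = Beta(36, 25).
For Beta(a, b) with a, b > 1 the mode is (a−1)/(a+b−2) = 35/59 ≈ 0.5932.

θ̂_MAP = 0.5932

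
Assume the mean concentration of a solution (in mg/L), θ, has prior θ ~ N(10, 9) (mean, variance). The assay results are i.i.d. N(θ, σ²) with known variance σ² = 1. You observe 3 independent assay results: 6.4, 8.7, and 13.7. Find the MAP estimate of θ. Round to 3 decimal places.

n = 3; x̄ = (6.4 + 8.7 + 13.7)/3 = 28.8/3 = 9.6.
For a Normal prior and Normal likelihood with known variance, the posterior is Normal; its mode equals its mean, the precision-weighted average.
Prior precision 1/σ₀² = 1/9; data precision n/σ² = 3/1 = 3.
θ̂ = ((1/9)·10 + 3·9.6) / (1/9 + 3) = (1346/45)/(28/9) = 673/70 ≈ 9.614.

θ̂_MAP = 9.614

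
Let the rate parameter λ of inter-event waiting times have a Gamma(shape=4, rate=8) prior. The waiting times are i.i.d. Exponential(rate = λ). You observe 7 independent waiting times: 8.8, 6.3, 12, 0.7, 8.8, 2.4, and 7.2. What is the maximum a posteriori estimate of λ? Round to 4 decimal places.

λ̂_MAP = 0.1845

The Exponential(rate=λ) likelihood is ∝ λ^n e^(−λΣtᵢ). Here n = 7 and Σtᵢ = 8.8 + 6.3 + 12 + 0.7 + 8.8 + 2.4 + 7.2 = 46.2.
Posterior ∝ λ^3e^(−8λ) · λ^7e^(−46.2λ) = λ^10e^(−54.2λ), i.e. Gamma(11, 54.2).
Mode = (a−1)/b = 10/54.2 ≈ 0.1845.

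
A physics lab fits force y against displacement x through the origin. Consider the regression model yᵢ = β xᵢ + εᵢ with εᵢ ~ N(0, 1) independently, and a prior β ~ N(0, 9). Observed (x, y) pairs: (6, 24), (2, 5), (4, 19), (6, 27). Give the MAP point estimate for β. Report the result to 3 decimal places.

log p(β | y) = −Σ(yᵢ − βxᵢ)²/(2·1) − β²/(2·9) + const.
Setting the derivative to zero: Σxᵢ(yᵢ − βxᵢ)/1 − β/9 = 0, so β = Σxᵢyᵢ / (Σxᵢ² + σ²/τ²).
Σxᵢyᵢ = 6·24 + 2·5 + 4·19 + 6·27 = 392; Σxᵢ² = 92; σ²/τ² = 1/9.
β̂_MAP = 392 / (92 + 1/9) = 392/(829/9) = 3528/829 ≈ 4.256.

β̂_MAP = 4.256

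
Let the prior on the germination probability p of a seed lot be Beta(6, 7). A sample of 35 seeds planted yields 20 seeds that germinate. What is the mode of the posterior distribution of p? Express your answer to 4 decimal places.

p̂_MAP = 0.5435

Prior: Beta(6, 7).
Data: 20 successes in 35 trials. The binomial likelihood contributes p^20(1−p)^15, so the posterior is Beta(6+20, 7+15) = Beta(26, 22).
For Beta(a, b) with a, b > 1 the mode is (a−1)/(a+b−2) = 25/46 ≈ 0.5435.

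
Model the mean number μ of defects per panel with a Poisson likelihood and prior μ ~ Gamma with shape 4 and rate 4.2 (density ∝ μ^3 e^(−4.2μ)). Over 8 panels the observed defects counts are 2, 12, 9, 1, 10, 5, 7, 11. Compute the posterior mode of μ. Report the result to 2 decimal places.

Σxᵢ = 2+12+9+1+10+5+7+11 = 57, with n = 8.
Posterior ∝ μ^3e^(−4.2μ) · μ^57e^(−8μ) = μ^60e^(−12.2μ), i.e. Gamma(shape=61, rate=12.2).
The mode of a Gamma(a, b) with a ≥ 1 (shape–rate) is (a−1)/b = 60/12.2 ≈ 4.92.

μ̂_MAP = 4.92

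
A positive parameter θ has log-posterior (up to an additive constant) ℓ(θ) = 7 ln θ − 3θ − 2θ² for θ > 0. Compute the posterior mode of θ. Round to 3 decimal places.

θ̂_MAP = 1.000

ℓ'(θ) = 7/θ − 3 − 4θ. Setting this to zero and multiplying by θ: 4θ² + 3θ − 7 = 0.
θ = (−3 + √(3² + 4·4·7)) / (2·4) = (−3 + √121) / 8 = (−3 + 11)/8 = 1.
ℓ''(θ) = −7/θ² − 4 < 0, confirming a maximum.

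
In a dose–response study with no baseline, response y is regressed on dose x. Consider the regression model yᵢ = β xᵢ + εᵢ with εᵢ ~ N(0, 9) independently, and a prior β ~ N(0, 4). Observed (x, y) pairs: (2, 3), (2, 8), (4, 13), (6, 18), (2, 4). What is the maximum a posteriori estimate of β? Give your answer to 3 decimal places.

log p(β | y) = −Σ(yᵢ − βxᵢ)²/(2·9) − β²/(2·4) + const.
Setting the derivative to zero: Σxᵢ(yᵢ − βxᵢ)/9 − β/4 = 0, so β = Σxᵢyᵢ / (Σxᵢ² + σ²/τ²).
Σxᵢyᵢ = 2·3 + 2·8 + 4·13 + 6·18 + 2·4 = 190; Σxᵢ² = 64; σ²/τ² = 2.25.
β̂_MAP = 190 / (64 + 2.25) = 190/66.25 ≈ 2.868.

β̂_MAP = 2.868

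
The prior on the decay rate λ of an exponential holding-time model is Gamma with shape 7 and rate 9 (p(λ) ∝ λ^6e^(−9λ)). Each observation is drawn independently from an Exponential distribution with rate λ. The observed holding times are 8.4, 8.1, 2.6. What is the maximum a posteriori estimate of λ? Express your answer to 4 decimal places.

λ̂_MAP = 0.3203

The Exponential(rate=λ) likelihood is ∝ λ^n e^(−λΣtᵢ). Here n = 3 and Σtᵢ = 8.4 + 8.1 + 2.6 = 19.1.
Posterior ∝ λ^6e^(−9λ) · λ^3e^(−19.1λ) = λ^9e^(−28.1λ), i.e. Gamma(10, 28.1).
Mode = (a−1)/b = 9/28.1 ≈ 0.3203.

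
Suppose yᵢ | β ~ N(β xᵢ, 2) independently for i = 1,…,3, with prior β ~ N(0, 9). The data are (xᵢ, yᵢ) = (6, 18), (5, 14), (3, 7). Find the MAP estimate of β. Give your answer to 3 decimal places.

β̂_MAP = 2.834

log p(β | y) = −Σ(yᵢ − βxᵢ)²/(2·2) − β²/(2·9) + const.
Setting the derivative to zero: Σxᵢ(yᵢ − βxᵢ)/2 − β/9 = 0, so β = Σxᵢyᵢ / (Σxᵢ² + σ²/τ²).
Σxᵢyᵢ = 6·18 + 5·14 + 3·7 = 199; Σxᵢ² = 70; σ²/τ² = 2/9.
β̂_MAP = 199 / (70 + 2/9) = 199/(632/9) = 1791/632 ≈ 2.834.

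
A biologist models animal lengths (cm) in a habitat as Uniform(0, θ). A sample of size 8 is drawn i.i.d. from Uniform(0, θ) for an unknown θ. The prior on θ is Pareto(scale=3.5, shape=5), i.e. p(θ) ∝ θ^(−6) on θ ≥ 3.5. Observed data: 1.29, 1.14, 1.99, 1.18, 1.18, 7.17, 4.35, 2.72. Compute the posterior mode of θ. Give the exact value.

The Uniform(0, θ) likelihood is θ^(−n) for θ ≥ max(xᵢ), zero otherwise. Here max(xᵢ) = 7.17.
Posterior ∝ θ^(−6) · θ^(−8) = θ^(−14) on θ ≥ max(3.5, 7.17) = 7.17.
This density is strictly decreasing in θ, so the posterior mode lies at the lower boundary of the support.

θ̂_MAP = 7.17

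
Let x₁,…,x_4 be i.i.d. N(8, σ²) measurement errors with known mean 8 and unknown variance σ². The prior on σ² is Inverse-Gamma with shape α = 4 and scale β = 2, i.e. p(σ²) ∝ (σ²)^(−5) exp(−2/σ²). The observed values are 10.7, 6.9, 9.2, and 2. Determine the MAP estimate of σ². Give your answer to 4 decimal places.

σ̂²_MAP = 3.5671

Sum of squared deviations about the known mean: SS = (10.7−8)² + (6.9−8)² + (9.2−8)² + (2−8)² = 45.94.
The Normal likelihood contributes (σ²)^(−n/2) exp(−SS/(2σ²)), so the posterior is Inverse-Gamma(α + n/2, β + SS/2) = Inverse-Gamma(6, 24.97).
The mode of Inverse-Gamma(a, b) is b/(a+1) = 24.97/7 ≈ 3.5671.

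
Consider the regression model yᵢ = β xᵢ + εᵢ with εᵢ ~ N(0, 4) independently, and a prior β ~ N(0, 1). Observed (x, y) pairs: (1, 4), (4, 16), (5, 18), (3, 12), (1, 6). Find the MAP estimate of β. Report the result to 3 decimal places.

β̂_MAP = 3.571

log p(β | y) = −Σ(yᵢ − βxᵢ)²/(2·4) − β²/(2·1) + const.
Setting the derivative to zero: Σxᵢ(yᵢ − βxᵢ)/4 − β/1 = 0, so β = Σxᵢyᵢ / (Σxᵢ² + σ²/τ²).
Σxᵢyᵢ = 1·4 + 4·16 + 5·18 + 3·12 + 1·6 = 200; Σxᵢ² = 52; σ²/τ² = 4.
β̂_MAP = 200 / (52 + 4) = 200/56 ≈ 3.571.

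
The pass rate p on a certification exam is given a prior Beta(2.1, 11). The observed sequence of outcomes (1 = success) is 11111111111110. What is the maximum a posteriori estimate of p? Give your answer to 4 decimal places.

Prior: Beta(2.1, 11).
Data: 13 successes in 14 trials (from the sequence). The binomial likelihood contributes p^13(1−p)^1, so the posterior is Beta(2.1+13, 11+1) = Beta(15.1, 12).
For Beta(a, b) with a, b > 1 the mode is (a−1)/(a+b−2) = 14.1/25.1 ≈ 0.5618.

p̂_MAP = 0.5618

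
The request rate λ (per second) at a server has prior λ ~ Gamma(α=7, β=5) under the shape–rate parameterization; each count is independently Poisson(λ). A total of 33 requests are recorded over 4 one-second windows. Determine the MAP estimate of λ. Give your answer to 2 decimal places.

λ̂_MAP = 4.33

Σxᵢ = 33, n = 4.
Posterior ∝ λ^6e^(−5λ) · λ^33e^(−4λ) = λ^39e^(−9λ), i.e. Gamma(shape=40, rate=9).
The mode of a Gamma(a, b) with a ≥ 1 (shape–rate) is (a−1)/b = 39/9 ≈ 4.33.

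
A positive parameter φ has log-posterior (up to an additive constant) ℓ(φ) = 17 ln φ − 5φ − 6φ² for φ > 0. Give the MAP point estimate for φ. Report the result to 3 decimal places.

ℓ'(φ) = 17/φ − 5 − 12φ. Setting this to zero and multiplying by φ: 12φ² + 5φ − 17 = 0.
φ = (−5 + √(5² + 4·12·17)) / (2·12) = (−5 + √841) / 24 = (−5 + 29)/24 = 1.
ℓ''(φ) = −17/φ² − 12 < 0, confirming a maximum.

φ̂_MAP = 1.000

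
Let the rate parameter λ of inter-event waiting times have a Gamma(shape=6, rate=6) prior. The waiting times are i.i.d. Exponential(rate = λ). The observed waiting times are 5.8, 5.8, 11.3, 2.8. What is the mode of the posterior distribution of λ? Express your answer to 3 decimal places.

The Exponential(rate=λ) likelihood is ∝ λ^n e^(−λΣtᵢ). Here n = 4 and Σtᵢ = 5.8 + 5.8 + 11.3 + 2.8 = 25.7.
Posterior ∝ λ^5e^(−6λ) · λ^4e^(−25.7λ) = λ^9e^(−31.7λ), i.e. Gamma(10, 31.7).
Mode = (a−1)/b = 9/31.7 ≈ 0.284.

λ̂_MAP = 0.284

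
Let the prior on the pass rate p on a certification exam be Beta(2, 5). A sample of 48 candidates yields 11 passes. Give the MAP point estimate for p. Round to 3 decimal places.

Prior: Beta(2, 5).
Data: 11 successes in 48 trials. The binomial likelihood contributes p^11(1−p)^37, so the posterior is Beta(2+11, 5+37) = Beta(13, 42).
For Beta(a, b) with a, b > 1 the mode is (a−1)/(a+b−2) = 12/53 ≈ 0.226.

p̂_MAP = 0.226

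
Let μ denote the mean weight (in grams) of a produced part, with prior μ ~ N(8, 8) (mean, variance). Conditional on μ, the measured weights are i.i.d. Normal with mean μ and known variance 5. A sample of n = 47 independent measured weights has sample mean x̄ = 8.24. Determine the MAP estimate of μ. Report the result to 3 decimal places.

μ̂_MAP = 8.237

n = 47, x̄ = 8.24.
For a Normal prior and Normal likelihood with known variance, the posterior is Normal; its mode equals its mean, the precision-weighted average.
Prior precision 1/σ₀² = 1/8 = 0.125; data precision n/σ² = 47/5 = 9.4.
μ̂ = (0.125·8 + 9.4·8.24) / (0.125 + 9.4) = 78.456/9.525 = 26152/3175 ≈ 8.237.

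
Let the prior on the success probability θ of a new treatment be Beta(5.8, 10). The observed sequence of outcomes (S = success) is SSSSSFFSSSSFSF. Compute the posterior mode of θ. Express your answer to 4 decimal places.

θ̂_MAP = 0.5324

Prior: Beta(5.8, 10).
Data: 10 successes in 14 trials (from the sequence). The binomial likelihood contributes θ^10(1−θ)^4, so the posterior is Beta(5.8+10, 10+4) = Beta(15.8, 14).
For Beta(a, b) with a, b > 1 the mode is (a−1)/(a+b−2) = 14.8/27.8 ≈ 0.5324.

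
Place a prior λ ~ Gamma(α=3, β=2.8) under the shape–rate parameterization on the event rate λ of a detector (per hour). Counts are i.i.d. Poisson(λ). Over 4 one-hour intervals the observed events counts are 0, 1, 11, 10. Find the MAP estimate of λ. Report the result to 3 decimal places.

Σxᵢ = 0+1+11+10 = 22, with n = 4.
Posterior ∝ λ^2e^(−2.8λ) · λ^22e^(−4λ) = λ^24e^(−6.8λ), i.e. Gamma(shape=25, rate=6.8).
The mode of a Gamma(a, b) with a ≥ 1 (shape–rate) is (a−1)/b = 24/6.8 ≈ 3.529.

λ̂_MAP = 3.529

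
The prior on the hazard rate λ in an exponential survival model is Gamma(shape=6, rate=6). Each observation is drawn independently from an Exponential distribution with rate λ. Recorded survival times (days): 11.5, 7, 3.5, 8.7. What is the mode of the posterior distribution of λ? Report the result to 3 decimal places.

The Exponential(rate=λ) likelihood is ∝ λ^n e^(−λΣtᵢ). Here n = 4 and Σtᵢ = 11.5 + 7 + 3.5 + 8.7 = 30.7.
Posterior ∝ λ^5e^(−6λ) · λ^4e^(−30.7λ) = λ^9e^(−36.7λ), i.e. Gamma(10, 36.7).
Mode = (a−1)/b = 9/36.7 ≈ 0.245.

λ̂_MAP = 0.245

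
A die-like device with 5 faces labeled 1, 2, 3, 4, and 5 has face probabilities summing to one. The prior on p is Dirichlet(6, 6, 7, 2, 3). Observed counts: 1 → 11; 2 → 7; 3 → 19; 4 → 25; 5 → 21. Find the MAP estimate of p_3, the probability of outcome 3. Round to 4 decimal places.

MAP estimate: 0.2451

The posterior is Dirichlet(αᵢ + nᵢ) = Dirichlet(17, 13, 26, 27, 24).
For a Dirichlet(a₁,…,a_K) with all aᵢ > 1, the mode has j-th component (aⱼ − 1)/(Σaᵢ − K).
Here Σaᵢ = 107 and K = 5, so p_3 = (26 − 1)/(107 − 5) = 25/102 ≈ 0.2451.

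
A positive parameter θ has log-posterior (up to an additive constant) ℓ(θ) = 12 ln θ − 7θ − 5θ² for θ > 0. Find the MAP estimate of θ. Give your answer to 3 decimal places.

θ̂_MAP = 0.800

ℓ'(θ) = 12/θ − 7 − 10θ. Setting this to zero and multiplying by θ: 10θ² + 7θ − 12 = 0.
θ = (−7 + √(7² + 4·10·12)) / (2·10) = (−7 + √529) / 20 = (−7 + 23)/20 = 4/5.
ℓ''(θ) = −12/θ² − 10 < 0, confirming a maximum.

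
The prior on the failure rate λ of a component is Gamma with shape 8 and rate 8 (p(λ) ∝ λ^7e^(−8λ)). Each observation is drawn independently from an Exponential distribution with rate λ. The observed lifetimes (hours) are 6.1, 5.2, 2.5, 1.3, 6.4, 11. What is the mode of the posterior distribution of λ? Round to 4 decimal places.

The Exponential(rate=λ) likelihood is ∝ λ^n e^(−λΣtᵢ). Here n = 6 and Σtᵢ = 6.1 + 5.2 + 2.5 + 1.3 + 6.4 + 11 = 32.5.
Posterior ∝ λ^7e^(−8λ) · λ^6e^(−32.5λ) = λ^13e^(−40.5λ), i.e. Gamma(14, 40.5).
Mode = (a−1)/b = 13/40.5 ≈ 0.3210.

λ̂_MAP = 0.3210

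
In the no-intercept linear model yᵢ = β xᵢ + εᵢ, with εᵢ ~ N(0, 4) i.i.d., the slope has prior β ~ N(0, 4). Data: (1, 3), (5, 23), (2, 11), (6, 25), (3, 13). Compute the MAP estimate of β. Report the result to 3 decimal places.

log p(β | y) = −Σ(yᵢ − βxᵢ)²/(2·4) − β²/(2·4) + const.
Setting the derivative to zero: Σxᵢ(yᵢ − βxᵢ)/4 − β/4 = 0, so β = Σxᵢyᵢ / (Σxᵢ² + σ²/τ²).
Σxᵢyᵢ = 1·3 + 5·23 + 2·11 + 6·25 + 3·13 = 329; Σxᵢ² = 75; σ²/τ² = 1.
β̂_MAP = 329 / (75 + 1) = 329/76 ≈ 4.329.

β̂_MAP = 4.329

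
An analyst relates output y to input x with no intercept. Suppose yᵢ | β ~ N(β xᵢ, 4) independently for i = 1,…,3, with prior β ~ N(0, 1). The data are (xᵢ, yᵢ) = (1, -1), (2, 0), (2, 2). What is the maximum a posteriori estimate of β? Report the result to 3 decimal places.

β̂_MAP = 0.231

log p(β | y) = −Σ(yᵢ − βxᵢ)²/(2·4) − β²/(2·1) + const.
Setting the derivative to zero: Σxᵢ(yᵢ − βxᵢ)/4 − β/1 = 0, so β = Σxᵢyᵢ / (Σxᵢ² + σ²/τ²).
Σxᵢyᵢ = 1·(-1) + 2·0 + 2·2 = 3; Σxᵢ² = 9; σ²/τ² = 4.
β̂_MAP = 3 / (9 + 4) = 3/13 ≈ 0.231.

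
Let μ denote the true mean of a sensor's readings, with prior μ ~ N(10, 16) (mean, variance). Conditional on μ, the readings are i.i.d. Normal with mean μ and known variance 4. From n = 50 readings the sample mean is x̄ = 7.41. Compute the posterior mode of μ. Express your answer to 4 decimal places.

n = 50, x̄ = 7.41.
For a Normal prior and Normal likelihood with known variance, the posterior is Normal; its mode equals its mean, the precision-weighted average.
Prior precision 1/σ₀² = 1/16 = 0.0625; data precision n/σ² = 50/4 = 12.5.
μ̂ = (0.0625·10 + 12.5·7.41) / (0.0625 + 12.5) = 93.25/12.5625 = 1492/201 ≈ 7.4229.

μ̂_MAP = 7.4229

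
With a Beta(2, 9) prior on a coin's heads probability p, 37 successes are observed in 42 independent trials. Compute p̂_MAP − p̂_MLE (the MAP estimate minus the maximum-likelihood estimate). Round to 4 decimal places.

MAP − MLE = -0.1359

Posterior is Beta(39, 14); MAP = (39−1)/(53−2) = 38/51 ≈ 0.74510.
MLE ignores the prior: p̂_MLE = k/n = 37/42 ≈ 0.88095.
Difference = 38/51 − 37/42 = -97/714 ≈ -0.1359.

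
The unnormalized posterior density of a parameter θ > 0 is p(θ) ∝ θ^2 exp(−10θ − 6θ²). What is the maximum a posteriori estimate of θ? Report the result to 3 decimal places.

ℓ'(θ) = 2/θ − 10 − 12θ. Setting this to zero and multiplying by θ: 12θ² + 10θ − 2 = 0.
θ = (−10 + √(10² + 4·12·2)) / (2·12) = (−10 + √196) / 24 = (−10 + 14)/24 = 1/6.
ℓ''(θ) = −2/θ² − 12 < 0, confirming a maximum.

θ̂_MAP = 0.167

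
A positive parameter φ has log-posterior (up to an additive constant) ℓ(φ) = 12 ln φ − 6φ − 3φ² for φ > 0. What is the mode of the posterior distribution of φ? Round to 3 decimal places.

ℓ'(φ) = 12/φ − 6 − 6φ. Setting this to zero and multiplying by φ: 6φ² + 6φ − 12 = 0.
φ = (−6 + √(6² + 4·6·12)) / (2·6) = (−6 + √324) / 12 = (−6 + 18)/12 = 1.
ℓ''(φ) = −12/φ² − 6 < 0, confirming a maximum.

φ̂_MAP = 1.000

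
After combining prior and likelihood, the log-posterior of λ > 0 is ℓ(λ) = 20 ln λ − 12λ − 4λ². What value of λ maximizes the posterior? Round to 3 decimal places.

λ̂_MAP = 1.000

ℓ'(λ) = 20/λ − 12 − 8λ. Setting this to zero and multiplying by λ: 8λ² + 12λ − 20 = 0.
λ = (−12 + √(12² + 4·8·20)) / (2·8) = (−12 + √784) / 16 = (−12 + 28)/16 = 1.
ℓ''(λ) = −20/λ² − 8 < 0, confirming a maximum.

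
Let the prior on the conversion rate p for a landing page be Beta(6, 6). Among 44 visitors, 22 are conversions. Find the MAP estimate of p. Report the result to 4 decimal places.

Prior: Beta(6, 6).
Data: 22 successes in 44 trials. The binomial likelihood contributes p^22(1−p)^22, so the posterior is Beta(6+22, 6+22) = Beta(28, 28).
For Beta(a, b) with a, b > 1 the mode is (a−1)/(a+b−2) = 27/54 ≈ 0.5000.

p̂_MAP = 0.5000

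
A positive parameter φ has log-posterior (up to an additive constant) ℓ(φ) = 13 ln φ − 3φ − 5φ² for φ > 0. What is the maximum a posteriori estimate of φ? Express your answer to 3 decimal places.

ℓ'(φ) = 13/φ − 3 − 10φ. Setting this to zero and multiplying by φ: 10φ² + 3φ − 13 = 0.
φ = (−3 + √(3² + 4·10·13)) / (2·10) = (−3 + √529) / 20 = (−3 + 23)/20 = 1.
ℓ''(φ) = −13/φ² − 10 < 0, confirming a maximum.

φ̂_MAP = 1.000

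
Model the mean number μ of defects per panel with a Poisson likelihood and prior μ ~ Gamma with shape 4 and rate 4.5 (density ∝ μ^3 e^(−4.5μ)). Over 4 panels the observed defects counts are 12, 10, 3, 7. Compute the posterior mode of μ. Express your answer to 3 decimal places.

Σxᵢ = 12+10+3+7 = 32, with n = 4.
Posterior ∝ μ^3e^(−4.5μ) · μ^32e^(−4μ) = μ^35e^(−8.5μ), i.e. Gamma(shape=36, rate=8.5).
The mode of a Gamma(a, b) with a ≥ 1 (shape–rate) is (a−1)/b = 35/8.5 ≈ 4.118.

μ̂_MAP = 4.118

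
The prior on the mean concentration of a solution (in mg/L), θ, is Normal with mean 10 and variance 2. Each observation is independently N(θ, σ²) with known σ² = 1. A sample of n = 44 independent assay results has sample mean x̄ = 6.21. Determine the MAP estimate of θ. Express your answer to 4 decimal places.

θ̂_MAP = 6.2526

n = 44, x̄ = 6.21.
For a Normal prior and Normal likelihood with known variance, the posterior is Normal; its mode equals its mean, the precision-weighted average.
Prior precision 1/σ₀² = 1/2 = 0.5; data precision n/σ² = 44/1 = 44.
θ̂ = (0.5·10 + 44·6.21) / (0.5 + 44) = 278.24/44.5 = 13912/2225 ≈ 6.2526.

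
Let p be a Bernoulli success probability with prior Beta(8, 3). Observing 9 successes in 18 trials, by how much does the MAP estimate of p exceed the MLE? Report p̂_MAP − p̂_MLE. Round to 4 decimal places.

MAP − MLE = 0.0926

Posterior is Beta(17, 12); MAP = (17−1)/(29−2) = 16/27 ≈ 0.59259.
MLE ignores the prior: p̂_MLE = k/n = 9/18 ≈ 0.50000.
Difference = 16/27 − 9/18 = 5/54 ≈ 0.0926.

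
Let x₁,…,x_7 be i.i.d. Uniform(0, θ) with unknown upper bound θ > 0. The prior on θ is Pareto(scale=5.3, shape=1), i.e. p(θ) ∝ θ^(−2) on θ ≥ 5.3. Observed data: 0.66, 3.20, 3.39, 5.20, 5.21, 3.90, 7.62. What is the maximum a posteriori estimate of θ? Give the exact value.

θ̂_MAP = 7.62

The Uniform(0, θ) likelihood is θ^(−n) for θ ≥ max(xᵢ), zero otherwise. Here max(xᵢ) = 7.62.
Posterior ∝ θ^(−2) · θ^(−7) = θ^(−9) on θ ≥ max(5.3, 7.62) = 7.62.
This density is strictly decreasing in θ, so the posterior mode lies at the lower boundary of the support.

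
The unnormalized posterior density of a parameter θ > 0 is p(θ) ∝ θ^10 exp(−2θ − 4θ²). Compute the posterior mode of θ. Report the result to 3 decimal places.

θ̂_MAP = 1.000

ℓ'(θ) = 10/θ − 2 − 8θ. Setting this to zero and multiplying by θ: 8θ² + 2θ − 10 = 0.
θ = (−2 + √(2² + 4·8·10)) / (2·8) = (−2 + √324) / 16 = (−2 + 18)/16 = 1.
ℓ''(θ) = −10/θ² − 8 < 0, confirming a maximum.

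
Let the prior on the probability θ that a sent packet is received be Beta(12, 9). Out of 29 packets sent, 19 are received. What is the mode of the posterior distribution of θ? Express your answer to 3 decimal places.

Prior: Beta(12, 9).
Data: 19 successes in 29 trials. The binomial likelihood contributes θ^19(1−θ)^10, so the posterior is Beta(12+19, 9+10) = Beta(31, 19).
For Beta(a, b) with a, b > 1 the mode is (a−1)/(a+b−2) = 30/48 ≈ 0.625.

θ̂_MAP = 0.625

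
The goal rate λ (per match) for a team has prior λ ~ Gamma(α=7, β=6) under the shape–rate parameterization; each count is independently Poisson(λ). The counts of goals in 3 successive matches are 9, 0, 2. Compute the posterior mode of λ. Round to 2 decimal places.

Σxᵢ = 9+0+2 = 11, with n = 3.
Posterior ∝ λ^6e^(−6λ) · λ^11e^(−3λ) = λ^17e^(−9λ), i.e. Gamma(shape=18, rate=9).
The mode of a Gamma(a, b) with a ≥ 1 (shape–rate) is (a−1)/b = 17/9 ≈ 1.89.

λ̂_MAP = 1.89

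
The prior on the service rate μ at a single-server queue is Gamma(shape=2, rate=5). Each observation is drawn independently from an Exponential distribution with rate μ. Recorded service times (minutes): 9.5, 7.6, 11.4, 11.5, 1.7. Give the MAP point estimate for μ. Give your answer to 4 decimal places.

The Exponential(rate=μ) likelihood is ∝ μ^n e^(−μΣtᵢ). Here n = 5 and Σtᵢ = 9.5 + 7.6 + 11.4 + 11.5 + 1.7 = 41.7.
Posterior ∝ μe^(−5μ) · μ^5e^(−41.7μ) = μ^6e^(−46.7μ), i.e. Gamma(7, 46.7).
Mode = (a−1)/b = 6/46.7 ≈ 0.1285.

μ̂_MAP = 0.1285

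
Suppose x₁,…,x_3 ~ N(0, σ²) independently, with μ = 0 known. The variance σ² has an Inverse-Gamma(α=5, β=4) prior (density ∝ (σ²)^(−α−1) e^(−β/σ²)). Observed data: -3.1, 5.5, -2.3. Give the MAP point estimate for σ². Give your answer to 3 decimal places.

σ̂²_MAP = 3.543

Sum of squared deviations about the known mean: SS = (-3.1−0)² + (5.5−0)² + (-2.3−0)² = 45.15.
The Normal likelihood contributes (σ²)^(−n/2) exp(−SS/(2σ²)), so the posterior is Inverse-Gamma(α + n/2, β + SS/2) = Inverse-Gamma(6.5, 26.575).
The mode of Inverse-Gamma(a, b) is b/(a+1) = 26.575/7.5 ≈ 3.543.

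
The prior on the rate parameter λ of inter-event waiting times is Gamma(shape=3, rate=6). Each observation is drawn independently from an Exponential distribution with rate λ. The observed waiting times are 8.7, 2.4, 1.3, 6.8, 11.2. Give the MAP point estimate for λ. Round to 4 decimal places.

The Exponential(rate=λ) likelihood is ∝ λ^n e^(−λΣtᵢ). Here n = 5 and Σtᵢ = 8.7 + 2.4 + 1.3 + 6.8 + 11.2 = 30.4.
Posterior ∝ λ^2e^(−6λ) · λ^5e^(−30.4λ) = λ^7e^(−36.4λ), i.e. Gamma(8, 36.4).
Mode = (a−1)/b = 7/36.4 ≈ 0.1923.

λ̂_MAP = 0.1923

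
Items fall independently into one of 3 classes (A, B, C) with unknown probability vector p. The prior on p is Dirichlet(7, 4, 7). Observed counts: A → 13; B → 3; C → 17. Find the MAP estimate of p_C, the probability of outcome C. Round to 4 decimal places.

The posterior is Dirichlet(αᵢ + nᵢ) = Dirichlet(20, 7, 24).
For a Dirichlet(a₁,…,a_K) with all aᵢ > 1, the mode has j-th component (aⱼ − 1)/(Σaᵢ − K).
Here Σaᵢ = 51 and K = 3, so p_C = (24 − 1)/(51 − 3) = 23/48 ≈ 0.4792.

MAP estimate of p_C = 0.4792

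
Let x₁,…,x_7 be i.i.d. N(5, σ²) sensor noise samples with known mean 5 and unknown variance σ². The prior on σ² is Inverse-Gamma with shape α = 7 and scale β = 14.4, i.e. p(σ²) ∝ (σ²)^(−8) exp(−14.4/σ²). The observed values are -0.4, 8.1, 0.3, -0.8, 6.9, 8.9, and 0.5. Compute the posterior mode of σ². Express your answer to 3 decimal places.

σ̂²_MAP = 7.060

Sum of squared deviations about the known mean: SS = (-0.4−5)² + (8.1−5)² + (0.3−5)² + (-0.8−5)² + (6.9−5)² + (8.9−5)² + (0.5−5)² = 133.57.
The Normal likelihood contributes (σ²)^(−n/2) exp(−SS/(2σ²)), so the posterior is Inverse-Gamma(α + n/2, β + SS/2) = Inverse-Gamma(10.5, 81.185).
The mode of Inverse-Gamma(a, b) is b/(a+1) = 81.185/11.5 ≈ 7.060.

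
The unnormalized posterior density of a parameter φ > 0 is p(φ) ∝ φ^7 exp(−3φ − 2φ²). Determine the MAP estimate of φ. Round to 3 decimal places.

ℓ'(φ) = 7/φ − 3 − 4φ. Setting this to zero and multiplying by φ: 4φ² + 3φ − 7 = 0.
φ = (−3 + √(3² + 4·4·7)) / (2·4) = (−3 + √121) / 8 = (−3 + 11)/8 = 1.
ℓ''(φ) = −7/φ² − 4 < 0, confirming a maximum.

φ̂_MAP = 1.000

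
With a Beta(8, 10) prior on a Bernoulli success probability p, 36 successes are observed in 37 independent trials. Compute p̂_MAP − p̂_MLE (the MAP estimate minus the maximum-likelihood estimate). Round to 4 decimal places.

Posterior is Beta(44, 11); MAP = (44−1)/(55−2) = 43/53 ≈ 0.81132.
MLE ignores the prior: p̂_MLE = k/n = 36/37 ≈ 0.97297.
Difference = 43/53 − 36/37 = -317/1961 ≈ -0.1617.

MAP − MLE = -0.1617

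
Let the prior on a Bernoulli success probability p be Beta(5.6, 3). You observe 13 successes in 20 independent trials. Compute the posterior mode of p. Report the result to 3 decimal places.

Prior: Beta(5.6, 3).
Data: 13 successes in 20 trials. The binomial likelihood contributes p^13(1−p)^7, so the posterior is Beta(5.6+13, 3+7) = Beta(18.6, 10).
For Beta(a, b) with a, b > 1 the mode is (a−1)/(a+b−2) = 17.6/26.6 ≈ 0.662.

p̂_MAP = 0.662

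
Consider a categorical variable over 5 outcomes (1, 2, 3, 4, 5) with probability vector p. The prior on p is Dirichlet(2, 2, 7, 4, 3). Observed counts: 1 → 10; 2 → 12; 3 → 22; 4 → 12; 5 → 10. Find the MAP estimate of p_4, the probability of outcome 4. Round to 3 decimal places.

The posterior is Dirichlet(αᵢ + nᵢ) = Dirichlet(12, 14, 29, 16, 13).
For a Dirichlet(a₁,…,a_K) with all aᵢ > 1, the mode has j-th component (aⱼ − 1)/(Σaᵢ − K).
Here Σaᵢ = 84 and K = 5, so p_4 = (16 − 1)/(84 − 5) = 15/79 ≈ 0.190.

MAP estimate: 0.190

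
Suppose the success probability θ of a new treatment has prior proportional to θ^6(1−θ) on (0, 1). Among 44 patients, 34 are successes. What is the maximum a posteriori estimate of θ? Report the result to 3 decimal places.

The prior density ∝ θ^6(1−θ)^1 is the kernel of Beta(7, 2).
Data: 34 successes in 44 trials. The binomial likelihood contributes θ^34(1−θ)^10, so the posterior is Beta(7+34, 2+10) = Beta(41, 12).
For Beta(a, b) with a, b > 1 the mode is (a−1)/(a+b−2) = 40/51 ≈ 0.784.

θ̂_MAP = 0.784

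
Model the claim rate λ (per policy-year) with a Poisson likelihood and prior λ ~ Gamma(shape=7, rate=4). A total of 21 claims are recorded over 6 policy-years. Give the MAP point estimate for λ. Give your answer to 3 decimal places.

Σxᵢ = 21, n = 6.
Posterior ∝ λ^6e^(−4λ) · λ^21e^(−6λ) = λ^27e^(−10λ), i.e. Gamma(shape=28, rate=10).
The mode of a Gamma(a, b) with a ≥ 1 (shape–rate) is (a−1)/b = 27/10 ≈ 2.700.

λ̂_MAP = 2.700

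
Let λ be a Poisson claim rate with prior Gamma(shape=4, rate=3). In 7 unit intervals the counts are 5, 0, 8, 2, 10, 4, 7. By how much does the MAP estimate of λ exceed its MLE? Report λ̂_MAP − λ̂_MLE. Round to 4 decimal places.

MAP − MLE = -1.2429

Σxᵢ = 36. Posterior is Gamma(40, 10); MAP = (40−1)/10 = 39/10 ≈ 3.90000.
MLE = x̄ = 36/7 ≈ 5.14286.
Difference = 39/10 − 36/7 = -87/70 ≈ -1.2429.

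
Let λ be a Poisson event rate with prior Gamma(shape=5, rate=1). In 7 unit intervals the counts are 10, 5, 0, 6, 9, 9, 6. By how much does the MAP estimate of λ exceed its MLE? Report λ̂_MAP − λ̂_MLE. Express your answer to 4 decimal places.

MAP − MLE = -0.3036

Σxᵢ = 45. Posterior is Gamma(50, 8); MAP = (50−1)/8 = 49/8 ≈ 6.12500.
MLE = x̄ = 45/7 ≈ 6.42857.
Difference = 49/8 − 45/7 = -17/56 ≈ -0.3036.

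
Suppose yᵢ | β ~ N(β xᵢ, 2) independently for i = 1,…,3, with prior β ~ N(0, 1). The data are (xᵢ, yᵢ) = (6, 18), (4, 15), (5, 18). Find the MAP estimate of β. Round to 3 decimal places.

β̂_MAP = 3.266

log p(β | y) = −Σ(yᵢ − βxᵢ)²/(2·2) − β²/(2·1) + const.
Setting the derivative to zero: Σxᵢ(yᵢ − βxᵢ)/2 − β/1 = 0, so β = Σxᵢyᵢ / (Σxᵢ² + σ²/τ²).
Σxᵢyᵢ = 6·18 + 4·15 + 5·18 = 258; Σxᵢ² = 77; σ²/τ² = 2.
β̂_MAP = 258 / (77 + 2) = 258/79 ≈ 3.266.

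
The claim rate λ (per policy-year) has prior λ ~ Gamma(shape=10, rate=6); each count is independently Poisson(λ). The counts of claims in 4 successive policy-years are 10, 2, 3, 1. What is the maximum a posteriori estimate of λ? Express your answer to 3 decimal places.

Σxᵢ = 10+2+3+1 = 16, with n = 4.
Posterior ∝ λ^9e^(−6λ) · λ^16e^(−4λ) = λ^25e^(−10λ), i.e. Gamma(shape=26, rate=10).
The mode of a Gamma(a, b) with a ≥ 1 (shape–rate) is (a−1)/b = 25/10 ≈ 2.500.

λ̂_MAP = 2.500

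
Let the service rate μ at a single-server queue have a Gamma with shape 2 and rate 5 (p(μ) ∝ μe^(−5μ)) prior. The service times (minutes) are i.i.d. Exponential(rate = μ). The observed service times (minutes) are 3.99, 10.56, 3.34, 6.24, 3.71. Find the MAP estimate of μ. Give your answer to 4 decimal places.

The Exponential(rate=μ) likelihood is ∝ μ^n e^(−μΣtᵢ). Here n = 5 and Σtᵢ = 3.99 + 10.56 + 3.34 + 6.24 + 3.71 = 27.84.
Posterior ∝ μe^(−5μ) · μ^5e^(−27.84μ) = μ^6e^(−32.84μ), i.e. Gamma(7, 32.84).
Mode = (a−1)/b = 6/32.84 ≈ 0.1827.

μ̂_MAP = 0.1827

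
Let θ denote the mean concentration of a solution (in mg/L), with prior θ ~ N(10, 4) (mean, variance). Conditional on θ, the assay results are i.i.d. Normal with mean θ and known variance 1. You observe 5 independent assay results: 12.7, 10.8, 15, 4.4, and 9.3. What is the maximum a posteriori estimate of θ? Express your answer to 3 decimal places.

θ̂_MAP = 10.419

n = 5; x̄ = (12.7 + 10.8 + 15 + 4.4 + 9.3)/5 = 52.2/5 = 10.44.
For a Normal prior and Normal likelihood with known variance, the posterior is Normal; its mode equals its mean, the precision-weighted average.
Prior precision 1/σ₀² = 1/4 = 0.25; data precision n/σ² = 5/1 = 5.
θ̂ = (0.25·10 + 5·10.44) / (0.25 + 5) = 54.7/5.25 = 1094/105 ≈ 10.419.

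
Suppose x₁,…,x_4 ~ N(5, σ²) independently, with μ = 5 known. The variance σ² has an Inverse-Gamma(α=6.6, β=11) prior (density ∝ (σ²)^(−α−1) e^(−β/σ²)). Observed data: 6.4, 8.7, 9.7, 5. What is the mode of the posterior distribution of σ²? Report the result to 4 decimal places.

σ̂²_MAP = 3.1115

Sum of squared deviations about the known mean: SS = (6.4−5)² + (8.7−5)² + (9.7−5)² + (5−5)² = 37.74.
The Normal likelihood contributes (σ²)^(−n/2) exp(−SS/(2σ²)), so the posterior is Inverse-Gamma(α + n/2, β + SS/2) = Inverse-Gamma(8.6, 29.87).
The mode of Inverse-Gamma(a, b) is b/(a+1) = 29.87/9.6 ≈ 3.1115.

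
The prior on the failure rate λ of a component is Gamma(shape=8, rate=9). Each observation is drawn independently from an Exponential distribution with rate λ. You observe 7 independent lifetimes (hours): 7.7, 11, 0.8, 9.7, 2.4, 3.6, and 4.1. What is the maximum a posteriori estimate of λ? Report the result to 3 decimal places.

The Exponential(rate=λ) likelihood is ∝ λ^n e^(−λΣtᵢ). Here n = 7 and Σtᵢ = 7.7 + 11 + 0.8 + 9.7 + 2.4 + 3.6 + 4.1 = 39.3.
Posterior ∝ λ^7e^(−9λ) · λ^7e^(−39.3λ) = λ^14e^(−48.3λ), i.e. Gamma(15, 48.3).
Mode = (a−1)/b = 14/48.3 ≈ 0.290.

λ̂_MAP = 0.290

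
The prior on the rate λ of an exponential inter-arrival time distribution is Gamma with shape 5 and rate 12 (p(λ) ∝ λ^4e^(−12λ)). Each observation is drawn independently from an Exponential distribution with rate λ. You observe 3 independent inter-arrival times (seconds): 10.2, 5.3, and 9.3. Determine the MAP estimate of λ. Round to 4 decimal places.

The Exponential(rate=λ) likelihood is ∝ λ^n e^(−λΣtᵢ). Here n = 3 and Σtᵢ = 10.2 + 5.3 + 9.3 = 24.8.
Posterior ∝ λ^4e^(−12λ) · λ^3e^(−24.8λ) = λ^7e^(−36.8λ), i.e. Gamma(8, 36.8).
Mode = (a−1)/b = 7/36.8 ≈ 0.1902.

λ̂_MAP = 0.1902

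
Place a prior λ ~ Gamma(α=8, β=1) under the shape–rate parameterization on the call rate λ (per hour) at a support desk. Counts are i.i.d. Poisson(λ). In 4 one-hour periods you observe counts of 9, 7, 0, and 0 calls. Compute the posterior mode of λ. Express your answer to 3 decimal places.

λ̂_MAP = 4.600

Σxᵢ = 9+7+0+0 = 16, with n = 4.
Posterior ∝ λ^7e^(−1λ) · λ^16e^(−4λ) = λ^23e^(−5λ), i.e. Gamma(shape=24, rate=5).
The mode of a Gamma(a, b) with a ≥ 1 (shape–rate) is (a−1)/b = 23/5 ≈ 4.600.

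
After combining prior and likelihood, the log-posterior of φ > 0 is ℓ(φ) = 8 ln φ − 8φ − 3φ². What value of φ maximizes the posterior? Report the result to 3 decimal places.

ℓ'(φ) = 8/φ − 8 − 6φ. Setting this to zero and multiplying by φ: 6φ² + 8φ − 8 = 0.
φ = (−8 + √(8² + 4·6·8)) / (2·6) = (−8 + √256) / 12 = (−8 + 16)/12 = 2/3.
ℓ''(φ) = −8/φ² − 6 < 0, confirming a maximum.

φ̂_MAP = 0.667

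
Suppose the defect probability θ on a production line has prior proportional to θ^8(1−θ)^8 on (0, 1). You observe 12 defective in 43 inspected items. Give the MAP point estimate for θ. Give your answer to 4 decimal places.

The prior density ∝ θ^8(1−θ)^8 is the kernel of Beta(9, 9).
Data: 12 successes in 43 trials. The binomial likelihood contributes θ^12(1−θ)^31, so the posterior is Beta(9+12, 9+31) = Beta(21, 40).
For Beta(a, b) with a, b > 1 the mode is (a−1)/(a+b−2) = 20/59 ≈ 0.3390.

θ̂_MAP = 0.3390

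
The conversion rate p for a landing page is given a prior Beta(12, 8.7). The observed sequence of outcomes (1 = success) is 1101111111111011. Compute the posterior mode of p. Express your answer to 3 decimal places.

p̂_MAP = 0.720

Prior: Beta(12, 8.7).
Data: 14 successes in 16 trials (from the sequence). The binomial likelihood contributes p^14(1−p)^2, so the posterior is Beta(12+14, 8.7+2) = Beta(26, 10.7).
For Beta(a, b) with a, b > 1 the mode is (a−1)/(a+b−2) = 25/34.7 ≈ 0.720.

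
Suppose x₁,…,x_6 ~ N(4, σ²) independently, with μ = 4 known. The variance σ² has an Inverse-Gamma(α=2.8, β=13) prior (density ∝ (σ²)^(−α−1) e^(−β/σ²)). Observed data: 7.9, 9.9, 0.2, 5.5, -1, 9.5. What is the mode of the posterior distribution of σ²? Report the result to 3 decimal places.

σ̂²_MAP = 10.879

Sum of squared deviations about the known mean: SS = (7.9−4)² + (9.9−4)² + (0.2−4)² + (5.5−4)² + (-1−4)² + (9.5−4)² = 121.96.
The Normal likelihood contributes (σ²)^(−n/2) exp(−SS/(2σ²)), so the posterior is Inverse-Gamma(α + n/2, β + SS/2) = Inverse-Gamma(5.8, 73.98).
The mode of Inverse-Gamma(a, b) is b/(a+1) = 73.98/6.8 ≈ 10.879.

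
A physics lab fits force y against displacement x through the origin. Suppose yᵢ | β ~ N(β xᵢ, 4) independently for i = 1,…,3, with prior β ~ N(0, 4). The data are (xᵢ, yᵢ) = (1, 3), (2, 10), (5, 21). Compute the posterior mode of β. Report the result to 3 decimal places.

log p(β | y) = −Σ(yᵢ − βxᵢ)²/(2·4) − β²/(2·4) + const.
Setting the derivative to zero: Σxᵢ(yᵢ − βxᵢ)/4 − β/4 = 0, so β = Σxᵢyᵢ / (Σxᵢ² + σ²/τ²).
Σxᵢyᵢ = 1·3 + 2·10 + 5·21 = 128; Σxᵢ² = 30; σ²/τ² = 1.
β̂_MAP = 128 / (30 + 1) = 128/31 ≈ 4.129.

β̂_MAP = 4.129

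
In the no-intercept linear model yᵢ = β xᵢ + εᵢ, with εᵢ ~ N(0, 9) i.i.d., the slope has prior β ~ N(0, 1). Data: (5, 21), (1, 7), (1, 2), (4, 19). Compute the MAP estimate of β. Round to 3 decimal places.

log p(β | y) = −Σ(yᵢ − βxᵢ)²/(2·9) − β²/(2·1) + const.
Setting the derivative to zero: Σxᵢ(yᵢ − βxᵢ)/9 − β/1 = 0, so β = Σxᵢyᵢ / (Σxᵢ² + σ²/τ²).
Σxᵢyᵢ = 5·21 + 1·7 + 1·2 + 4·19 = 190; Σxᵢ² = 43; σ²/τ² = 9.
β̂_MAP = 190 / (43 + 9) = 190/52 ≈ 3.654.

β̂_MAP = 3.654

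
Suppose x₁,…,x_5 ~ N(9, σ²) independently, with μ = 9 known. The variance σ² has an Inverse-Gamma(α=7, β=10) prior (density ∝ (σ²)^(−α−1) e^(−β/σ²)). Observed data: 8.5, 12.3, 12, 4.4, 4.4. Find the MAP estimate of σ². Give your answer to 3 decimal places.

σ̂²_MAP = 3.927

Sum of squared deviations about the known mean: SS = (8.5−9)² + (12.3−9)² + (12−9)² + (4.4−9)² + (4.4−9)² = 62.46.
The Normal likelihood contributes (σ²)^(−n/2) exp(−SS/(2σ²)), so the posterior is Inverse-Gamma(α + n/2, β + SS/2) = Inverse-Gamma(9.5, 41.23).
The mode of Inverse-Gamma(a, b) is b/(a+1) = 41.23/10.5 ≈ 3.927.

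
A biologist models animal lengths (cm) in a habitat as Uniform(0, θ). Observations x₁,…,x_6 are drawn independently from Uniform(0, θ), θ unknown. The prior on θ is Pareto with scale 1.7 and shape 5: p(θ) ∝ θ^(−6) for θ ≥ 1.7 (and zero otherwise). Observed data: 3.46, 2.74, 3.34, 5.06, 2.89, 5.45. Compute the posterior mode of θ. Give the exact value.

θ̂_MAP = 5.45

The Uniform(0, θ) likelihood is θ^(−n) for θ ≥ max(xᵢ), zero otherwise. Here max(xᵢ) = 5.45.
Posterior ∝ θ^(−6) · θ^(−6) = θ^(−12) on θ ≥ max(1.7, 5.45) = 5.45.
This density is strictly decreasing in θ, so the posterior mode lies at the lower boundary of the support.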